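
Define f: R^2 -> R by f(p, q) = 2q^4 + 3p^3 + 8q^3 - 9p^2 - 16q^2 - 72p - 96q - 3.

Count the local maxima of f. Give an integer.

f separates as a function of p plus a function of q, so ∇f=0 decouples.
∂f/∂p = 9(p - 4)(p + 2) = 0 at p ∈ {-2, 4}; ∂f/∂q = 8(q - 2)(q + 2)(q + 3) = 0 at q ∈ {-3, -2, 2}.
The Hessian is diagonal: diag(f_pp, f_qq). Second derivatives: f_pp(-2)=-54, f_pp(4)=54; f_qq(-3)=40, f_qq(-2)=-32, f_qq(2)=160.
Local maxima occur where both diagonal entries negative: (-2, -2). Count: 1.

1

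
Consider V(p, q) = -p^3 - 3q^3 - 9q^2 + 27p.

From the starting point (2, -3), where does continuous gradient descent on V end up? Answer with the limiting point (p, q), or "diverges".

V is separable, so gradient descent decouples: p follows -∂V/∂p, q follows -∂V/∂q.
∂V/∂p = -3(p - 3)(p + 3); at p=2 this is 15, so p decreases.
∂V/∂q = -9q(q + 2); at q=-3 this is -27, so q increases.
p converges to its nearest critical value -3 (a local min of the p-part); q converges to -2. The iterate converges to (-3, -2).

(-3, -2)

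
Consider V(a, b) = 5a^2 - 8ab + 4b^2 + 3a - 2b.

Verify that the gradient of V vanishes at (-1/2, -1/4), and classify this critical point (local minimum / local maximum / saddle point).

∇V = (10a - 8b + 3, -8a + 8b - 2); substituting (-1/2, -1/4) gives ∇V = (0, 0), so (-1/2, -1/4) is indeed a critical point.
The Hessian of V is constant: H = [[10, -8], [-8, 8]].
det(H) = 10·8 − (-8)² = 16.
det(H) > 0 and tr(H) = 18 > 0, so H is positive definite and the point is a local minimum.

local minimum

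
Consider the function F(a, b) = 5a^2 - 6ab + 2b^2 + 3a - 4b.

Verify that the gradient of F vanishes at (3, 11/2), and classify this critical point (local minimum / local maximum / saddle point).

∇F = (10a - 6b + 3, -6a + 4b - 4); substituting (3, 11/2) gives ∇F = (0, 0), so (3, 11/2) is indeed a critical point.
The Hessian of F is constant: H = [[10, -6], [-6, 4]].
det(H) = 10·4 − (-6)² = 4.
det(H) > 0 and tr(H) = 14 > 0, so H is positive definite and the point is a local minimum.

local minimum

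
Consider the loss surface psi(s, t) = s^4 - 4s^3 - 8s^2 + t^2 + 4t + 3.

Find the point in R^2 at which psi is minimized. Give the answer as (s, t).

(4, -2)

psi(s,t) separates as P(s) + Q(t) + 3, so its minimum is min P + min Q + 3.
P'(s) = 4s(s - 4)(s + 1) vanishes at s ∈ {-1, 0, 4}; Q'(t) = 2(t + 2) vanishes at t ∈ {-2}.
Local minima of P (where P''>0): P(-1)=-3, P(4)=-128. Local minima of Q: Q(-2)=-4.
So the global minimum of psi is P(4) + Q(-2) + 3 = -128 − 4 + 3 = -129, attained at (4, -2).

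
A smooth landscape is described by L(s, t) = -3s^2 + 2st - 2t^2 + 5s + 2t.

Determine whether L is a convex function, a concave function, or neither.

L is quadratic, so its Hessian is the constant matrix H = [[-6, 2], [2, -4]].
det(H) = 20, tr(H) = -10.
det(H) > 0 and tr(H) < 0, so H is negative definite everywhere: concave.

concave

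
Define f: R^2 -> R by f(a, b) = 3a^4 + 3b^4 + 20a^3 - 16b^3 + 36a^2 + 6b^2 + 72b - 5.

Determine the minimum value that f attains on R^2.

f(a,b) separates as P(a) + Q(b) − 5, so its minimum is min P + min Q − 5.
P'(a) = 12a(a + 2)(a + 3) vanishes at a ∈ {-3, -2, 0}; Q'(b) = 12(b - 3)(b - 2)(b + 1) vanishes at b ∈ {-1, 2, 3}.
Local minima of P (where P''>0): P(-3)=27, P(0)=0. Local minima of Q: Q(-1)=-47, Q(3)=81.
So the global minimum of f is P(0) + Q(-1) − 5 = 0 − 47 − 5 = -52, attained at (0, -1).

-52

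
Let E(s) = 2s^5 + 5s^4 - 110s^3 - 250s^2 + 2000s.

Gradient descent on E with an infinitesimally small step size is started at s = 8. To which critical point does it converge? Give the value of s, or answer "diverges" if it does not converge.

5

E'(s) = 10(s - 5)(s - 2)(s + 4)(s + 5), so E'(8) = 28080.
Gradient descent moves in the -E' direction, i.e. s is decreasing.
The nearest critical point in that direction is s = 5, where E'' = 2700 > 0 (a local minimum). The iterate converges there.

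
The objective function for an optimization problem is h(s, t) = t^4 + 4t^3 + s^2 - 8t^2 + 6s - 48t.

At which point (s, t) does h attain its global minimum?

h(s,t) separates as P(s) + Q(t), so its minimum is min P + min Q.
P'(s) = 2s + 6 vanishes at s ∈ {-3}; Q'(t) = 4(t - 2)(t + 2)(t + 3) vanishes at t ∈ {-3, -2, 2}.
Local minima of P (where P''>0): P(-3)=-9. Local minima of Q: Q(-3)=45, Q(2)=-80.
So the global minimum of h is P(-3) + Q(2) = -9 − 80 = -89, attained at (-3, 2).

(-3, 2)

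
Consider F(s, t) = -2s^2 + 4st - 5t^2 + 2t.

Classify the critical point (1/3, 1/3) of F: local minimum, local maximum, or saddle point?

local maximum

The Hessian of F is constant: H = [[-4, 4], [4, -10]].
det(H) = (-4)·(-10) − 4² = 24.
det(H) > 0 and tr(H) = -14 < 0, so H is negative definite and the point is a local maximum.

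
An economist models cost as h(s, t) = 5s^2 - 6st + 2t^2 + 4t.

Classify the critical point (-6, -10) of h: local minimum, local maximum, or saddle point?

The Hessian of h is constant: H = [[10, -6], [-6, 4]].
det(H) = 10·4 − (-6)² = 4.
det(H) > 0 and tr(H) = 14 > 0, so H is positive definite and the point is a local minimum.

local minimum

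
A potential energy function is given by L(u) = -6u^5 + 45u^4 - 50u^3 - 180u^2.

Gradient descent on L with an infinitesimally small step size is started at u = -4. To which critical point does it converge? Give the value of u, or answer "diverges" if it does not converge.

L'(u) = -30u(u - 4)(u - 3)(u + 1), so L'(-4) = -20160.
Gradient descent moves in the -L' direction, i.e. u is increasing.
The nearest critical point in that direction is u = -1, where L'' = 600 > 0 (a local minimum). The iterate converges there.

-1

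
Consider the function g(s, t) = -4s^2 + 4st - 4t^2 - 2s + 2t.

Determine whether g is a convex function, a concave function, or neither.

g is quadratic, so its Hessian is the constant matrix H = [[-8, 4], [4, -8]].
det(H) = 48, tr(H) = -16.
det(H) > 0 and tr(H) < 0, so H is negative definite everywhere: concave.

concave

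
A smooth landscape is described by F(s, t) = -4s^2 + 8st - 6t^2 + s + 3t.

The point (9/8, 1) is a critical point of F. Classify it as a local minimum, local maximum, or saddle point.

The Hessian of F is constant: H = [[-8, 8], [8, -12]].
det(H) = (-8)·(-12) − 8² = 32.
det(H) > 0 and tr(H) = -20 < 0, so H is negative definite and the point is a local maximum.

local maximum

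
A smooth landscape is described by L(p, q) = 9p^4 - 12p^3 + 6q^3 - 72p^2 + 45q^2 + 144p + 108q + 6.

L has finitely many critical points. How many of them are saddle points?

3

L separates as a function of p plus a function of q, so ∇L=0 decouples.
∂L/∂p = 36(p - 2)(p - 1)(p + 2) = 0 at p ∈ {-2, 1, 2}; ∂L/∂q = 18(q + 2)(q + 3) = 0 at q ∈ {-3, -2}.
The Hessian is diagonal: diag(L_pp, L_qq). Second derivatives: L_pp(-2)=432, L_pp(1)=-108, L_pp(2)=144; L_qq(-3)=-18, L_qq(-2)=18.
Saddle points occur where the two diagonal entries have opposite signs: (-2, -3), (1, -2), (2, -3). Count: 3.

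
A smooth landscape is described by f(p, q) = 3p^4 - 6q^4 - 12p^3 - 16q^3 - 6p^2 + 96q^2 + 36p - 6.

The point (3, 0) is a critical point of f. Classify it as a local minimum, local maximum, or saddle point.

local minimum

The mixed partial ∂²f/∂p∂q is 0, so the Hessian at any point is diag(f_pp, f_qq) = diag(12(3p^2 - 6p - 1), 24(-3q^2 - 4q + 8)).
At (3, 0): H = diag(96, 192).
Both eigenvalues are positive, so H is positive definite: a local minimum.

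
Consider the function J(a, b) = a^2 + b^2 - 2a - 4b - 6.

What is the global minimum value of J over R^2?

J(a,b) separates as P(a) + Q(b) − 6, so its minimum is min P + min Q − 6.
P'(a) = 2a - 2 vanishes at a ∈ {1}; Q'(b) = 2b - 4 vanishes at b ∈ {2}.
Local minima of P (where P''>0): P(1)=-1. Local minima of Q: Q(2)=-4.
So the global minimum of J is P(1) + Q(2) − 6 = -1 − 4 − 6 = -11, attained at (1, 2).

-11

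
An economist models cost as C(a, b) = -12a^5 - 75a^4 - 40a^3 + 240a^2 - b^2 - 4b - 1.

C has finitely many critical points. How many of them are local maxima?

2

C separates as a function of a plus a function of b, so ∇C=0 decouples.
∂C/∂a = -60a(a - 1)(a + 2)(a + 4) = 0 at a ∈ {-4, -2, 0, 1}; ∂C/∂b = -2(b + 2) = 0 at b ∈ {-2}.
The Hessian is diagonal: diag(C_aa, C_bb). Second derivatives: C_aa(-4)=2400, C_aa(-2)=-720, C_aa(0)=480, C_aa(1)=-900; C_bb(-2)=-2.
Local maxima occur where both diagonal entries negative: (-2, -2), (1, -2). Count: 2.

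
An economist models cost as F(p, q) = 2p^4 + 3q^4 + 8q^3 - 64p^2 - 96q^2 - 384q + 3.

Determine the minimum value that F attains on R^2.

F(p,q) separates as A(p) + B(q) + 3, so its minimum is min A + min B + 3.
A'(p) = 8p(p - 4)(p + 4) vanishes at p ∈ {-4, 0, 4}; B'(q) = 12(q - 4)(q + 2)(q + 4) vanishes at q ∈ {-4, -2, 4}.
Local minima of A (where A''>0): A(-4)=-512, A(4)=-512. Local minima of B: B(-4)=256, B(4)=-1792.
So the global minimum of F is A(-4) + B(4) + 3 = -512 − 1792 + 3 = -2301, attained at (-4, 4).

-2301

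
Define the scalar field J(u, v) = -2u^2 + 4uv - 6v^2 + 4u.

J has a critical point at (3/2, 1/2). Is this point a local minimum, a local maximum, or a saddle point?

local maximum

The Hessian of J is constant: H = [[-4, 4], [4, -12]].
det(H) = (-4)·(-12) − 4² = 32.
det(H) > 0 and tr(H) = -16 < 0, so H is negative definite and the point is a local maximum.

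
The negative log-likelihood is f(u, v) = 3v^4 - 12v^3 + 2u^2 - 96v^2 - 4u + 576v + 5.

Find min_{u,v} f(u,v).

f(u,v) separates as P(u) + Q(v) + 5, so its minimum is min P + min Q + 5.
P'(u) = 4u - 4 vanishes at u ∈ {1}; Q'(v) = 12(v - 4)(v - 3)(v + 4) vanishes at v ∈ {-4, 3, 4}.
Local minima of P (where P''>0): P(1)=-2. Local minima of Q: Q(-4)=-2304, Q(4)=768.
So the global minimum of f is P(1) + Q(-4) + 5 = -2 − 2304 + 5 = -2301, attained at (1, -4).

-2301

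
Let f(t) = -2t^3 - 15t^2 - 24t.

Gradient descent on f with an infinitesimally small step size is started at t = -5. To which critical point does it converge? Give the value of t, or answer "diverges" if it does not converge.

f'(t) = -6(t + 1)(t + 4), so f'(-5) = -24.
Gradient descent moves in the -f' direction, i.e. t is increasing.
The nearest critical point in that direction is t = -4, where f'' = 18 > 0 (a local minimum). The iterate converges there.

-4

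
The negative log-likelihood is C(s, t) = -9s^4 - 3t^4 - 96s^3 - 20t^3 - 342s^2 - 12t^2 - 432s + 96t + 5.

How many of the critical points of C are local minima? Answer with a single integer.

C separates as a function of s plus a function of t, so ∇C=0 decouples.
∂C/∂s = -36(s + 1)(s + 3)(s + 4) = 0 at s ∈ {-4, -3, -1}; ∂C/∂t = -12(t - 1)(t + 2)(t + 4) = 0 at t ∈ {-4, -2, 1}.
The Hessian is diagonal: diag(C_ss, C_tt). Second derivatives: C_ss(-4)=-108, C_ss(-3)=72, C_ss(-1)=-216; C_tt(-4)=-120, C_tt(-2)=72, C_tt(1)=-180.
Local minima occur where both diagonal entries positive: (-3, -2). Count: 1.

1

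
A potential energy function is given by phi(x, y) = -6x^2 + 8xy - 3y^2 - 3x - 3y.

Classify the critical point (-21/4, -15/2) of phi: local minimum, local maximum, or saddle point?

local maximum

The Hessian of phi is constant: H = [[-12, 8], [8, -6]].
det(H) = (-12)·(-6) − 8² = 8.
det(H) > 0 and tr(H) = -18 < 0, so H is negative definite and the point is a local maximum.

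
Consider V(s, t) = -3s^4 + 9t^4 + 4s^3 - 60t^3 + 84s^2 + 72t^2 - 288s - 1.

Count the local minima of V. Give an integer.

2

V separates as a function of s plus a function of t, so ∇V=0 decouples.
∂V/∂s = -12(s - 3)(s - 2)(s + 4) = 0 at s ∈ {-4, 2, 3}; ∂V/∂t = 36t(t - 4)(t - 1) = 0 at t ∈ {0, 1, 4}.
The Hessian is diagonal: diag(V_ss, V_tt). Second derivatives: V_ss(-4)=-504, V_ss(2)=72, V_ss(3)=-84; V_tt(0)=144, V_tt(1)=-108, V_tt(4)=432.
Local minima occur where both diagonal entries positive: (2, 0), (2, 4). Count: 2.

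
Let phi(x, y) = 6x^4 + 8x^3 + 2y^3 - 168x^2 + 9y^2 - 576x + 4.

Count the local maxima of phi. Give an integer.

phi separates as a function of x plus a function of y, so ∇phi=0 decouples.
∂phi/∂x = 24(x - 4)(x + 2)(x + 3) = 0 at x ∈ {-3, -2, 4}; ∂phi/∂y = 6y(y + 3) = 0 at y ∈ {-3, 0}.
The Hessian is diagonal: diag(phi_xx, phi_yy). Second derivatives: phi_xx(-3)=168, phi_xx(-2)=-144, phi_xx(4)=1008; phi_yy(-3)=-18, phi_yy(0)=18.
Local maxima occur where both diagonal entries negative: (-2, -3). Count: 1.

1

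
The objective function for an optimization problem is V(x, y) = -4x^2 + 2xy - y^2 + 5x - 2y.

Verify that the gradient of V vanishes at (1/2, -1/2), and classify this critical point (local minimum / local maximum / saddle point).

∇V = (-8x + 2y + 5, 2x - 2y - 2); substituting (1/2, -1/2) gives ∇V = (0, 0), so (1/2, -1/2) is indeed a critical point.
The Hessian of V is constant: H = [[-8, 2], [2, -2]].
det(H) = (-8)·(-2) − 2² = 12.
det(H) > 0 and tr(H) = -10 < 0, so H is negative definite and the point is a local maximum.

local maximum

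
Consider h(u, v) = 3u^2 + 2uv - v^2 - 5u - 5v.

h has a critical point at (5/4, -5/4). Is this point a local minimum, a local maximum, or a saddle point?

The Hessian of h is constant: H = [[6, 2], [2, -2]].
det(H) = 6·(-2) − 2² = -16.
Since det(H) < 0, H is indefinite and the critical point is a saddle point.

saddle point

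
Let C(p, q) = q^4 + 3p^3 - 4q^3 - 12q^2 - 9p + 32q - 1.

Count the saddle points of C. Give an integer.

C separates as a function of p plus a function of q, so ∇C=0 decouples.
∂C/∂p = 9(p - 1)(p + 1) = 0 at p ∈ {-1, 1}; ∂C/∂q = 4(q - 4)(q - 1)(q + 2) = 0 at q ∈ {-2, 1, 4}.
The Hessian is diagonal: diag(C_pp, C_qq). Second derivatives: C_pp(-1)=-18, C_pp(1)=18; C_qq(-2)=72, C_qq(1)=-36, C_qq(4)=72.
Saddle points occur where the two diagonal entries have opposite signs: (-1, -2), (-1, 4), (1, 1). Count: 3.

3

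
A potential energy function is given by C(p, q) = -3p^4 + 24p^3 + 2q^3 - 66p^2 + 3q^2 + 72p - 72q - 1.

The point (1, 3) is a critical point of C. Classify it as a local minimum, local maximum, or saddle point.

The mixed partial ∂²C/∂p∂q is 0, so the Hessian at any point is diag(C_pp, C_qq) = diag(12(-3p^2 + 12p - 11), 6(2q + 1)).
At (1, 3): H = diag(-24, 42).
The eigenvalues have opposite signs, so H is indefinite: a saddle point.

saddle point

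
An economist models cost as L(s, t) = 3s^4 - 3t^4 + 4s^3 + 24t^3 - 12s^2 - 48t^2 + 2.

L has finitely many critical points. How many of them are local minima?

2

L separates as a function of s plus a function of t, so ∇L=0 decouples.
∂L/∂s = 12s(s - 1)(s + 2) = 0 at s ∈ {-2, 0, 1}; ∂L/∂t = -12t(t - 4)(t - 2) = 0 at t ∈ {0, 2, 4}.
The Hessian is diagonal: diag(L_ss, L_tt). Second derivatives: L_ss(-2)=72, L_ss(0)=-24, L_ss(1)=36; L_tt(0)=-96, L_tt(2)=48, L_tt(4)=-96.
Local minima occur where both diagonal entries positive: (-2, 2), (1, 2). Count: 2.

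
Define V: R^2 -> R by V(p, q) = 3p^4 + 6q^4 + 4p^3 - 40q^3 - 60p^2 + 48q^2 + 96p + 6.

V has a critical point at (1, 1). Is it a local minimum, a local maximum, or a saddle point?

The mixed partial ∂²V/∂p∂q is 0, so the Hessian at any point is diag(V_pp, V_qq) = diag(12(3p^2 + 2p - 10), 24(3q^2 - 10q + 4)).
At (1, 1): H = diag(-60, -72).
Both eigenvalues are negative, so H is negative definite: a local maximum.

local maximum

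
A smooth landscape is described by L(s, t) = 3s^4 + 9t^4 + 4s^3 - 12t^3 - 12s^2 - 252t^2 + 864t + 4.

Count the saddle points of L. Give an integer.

L separates as a function of s plus a function of t, so ∇L=0 decouples.
∂L/∂s = 12s(s - 1)(s + 2) = 0 at s ∈ {-2, 0, 1}; ∂L/∂t = 36(t - 3)(t - 2)(t + 4) = 0 at t ∈ {-4, 2, 3}.
The Hessian is diagonal: diag(L_ss, L_tt). Second derivatives: L_ss(-2)=72, L_ss(0)=-24, L_ss(1)=36; L_tt(-4)=1512, L_tt(2)=-216, L_tt(3)=252.
Saddle points occur where the two diagonal entries have opposite signs: (-2, 2), (0, -4), (0, 3), (1, 2). Count: 4.

4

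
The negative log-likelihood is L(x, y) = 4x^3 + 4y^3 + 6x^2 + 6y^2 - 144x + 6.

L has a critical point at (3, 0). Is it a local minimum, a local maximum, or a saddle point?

local minimum

The mixed partial ∂²L/∂x∂y is 0, so the Hessian at any point is diag(L_xx, L_yy) = diag(12(2x + 1), 12(2y + 1)).
At (3, 0): H = diag(84, 12).
Both eigenvalues are positive, so H is positive definite: a local minimum.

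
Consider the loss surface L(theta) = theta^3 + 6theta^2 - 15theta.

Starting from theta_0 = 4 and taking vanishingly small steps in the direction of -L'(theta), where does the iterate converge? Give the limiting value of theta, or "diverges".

L'(theta) = 3(theta - 1)(theta + 5), so L'(4) = 81.
Gradient descent moves in the -L' direction, i.e. theta is decreasing.
The nearest critical point in that direction is theta = 1, where L'' = 18 > 0 (a local minimum). The iterate converges there.

1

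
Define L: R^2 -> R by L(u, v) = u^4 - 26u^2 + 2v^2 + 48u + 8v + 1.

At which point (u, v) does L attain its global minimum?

(-4, -2)

L(u,v) separates as P(u) + Q(v) + 1, so its minimum is min P + min Q + 1.
P'(u) = 4(u - 3)(u - 1)(u + 4) vanishes at u ∈ {-4, 1, 3}; Q'(v) = 4v + 8 vanishes at v ∈ {-2}.
Local minima of P (where P''>0): P(-4)=-352, P(3)=-9. Local minima of Q: Q(-2)=-8.
So the global minimum of L is P(-4) + Q(-2) + 1 = -352 − 8 + 1 = -359, attained at (-4, -2).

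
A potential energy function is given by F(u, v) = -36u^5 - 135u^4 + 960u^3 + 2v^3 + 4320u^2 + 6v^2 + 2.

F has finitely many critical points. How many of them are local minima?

F separates as a function of u plus a function of v, so ∇F=0 decouples.
∂F/∂u = -180u(u - 4)(u + 3)(u + 4) = 0 at u ∈ {-4, -3, 0, 4}; ∂F/∂v = 6v(v + 2) = 0 at v ∈ {-2, 0}.
The Hessian is diagonal: diag(F_uu, F_vv). Second derivatives: F_uu(-4)=5760, F_uu(-3)=-3780, F_uu(0)=8640, F_uu(4)=-40320; F_vv(-2)=-12, F_vv(0)=12.
Local minima occur where both diagonal entries positive: (-4, 0), (0, 0). Count: 2.

2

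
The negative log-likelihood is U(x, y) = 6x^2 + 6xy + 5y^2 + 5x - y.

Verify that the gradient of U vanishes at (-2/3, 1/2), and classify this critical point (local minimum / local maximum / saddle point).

∇U = (12x + 6y + 5, 6x + 10y - 1); substituting (-2/3, 1/2) gives ∇U = (0, 0), so (-2/3, 1/2) is indeed a critical point.
The Hessian of U is constant: H = [[12, 6], [6, 10]].
det(H) = 12·10 − 6² = 84.
det(H) > 0 and tr(H) = 22 > 0, so H is positive definite and the point is a local minimum.

local minimum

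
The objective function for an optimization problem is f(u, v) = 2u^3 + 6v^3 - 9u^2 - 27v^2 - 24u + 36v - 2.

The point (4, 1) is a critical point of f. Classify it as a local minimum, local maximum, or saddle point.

saddle point

The mixed partial ∂²f/∂u∂v is 0, so the Hessian at any point is diag(f_uu, f_vv) = diag(6(2u - 3), 18(2v - 3)).
At (4, 1): H = diag(30, -18).
The eigenvalues have opposite signs, so H is indefinite: a saddle point.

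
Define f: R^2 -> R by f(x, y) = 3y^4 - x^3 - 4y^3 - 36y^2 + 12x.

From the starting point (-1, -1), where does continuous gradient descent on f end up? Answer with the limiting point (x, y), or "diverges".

f is separable, so gradient descent decouples: x follows -∂f/∂x, y follows -∂f/∂y.
∂f/∂x = -3(x - 2)(x + 2); at x=-1 this is 9, so x decreases.
∂f/∂y = 12y(y - 3)(y + 2); at y=-1 this is 48, so y decreases.
x converges to its nearest critical value -2 (a local min of the x-part); y converges to -2. The iterate converges to (-2, -2).

(-2, -2)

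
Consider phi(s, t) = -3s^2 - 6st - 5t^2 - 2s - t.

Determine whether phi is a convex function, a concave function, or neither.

phi is quadratic, so its Hessian is the constant matrix H = [[-6, -6], [-6, -10]].
det(H) = 24, tr(H) = -16.
det(H) > 0 and tr(H) < 0, so H is negative definite everywhere: concave.

concave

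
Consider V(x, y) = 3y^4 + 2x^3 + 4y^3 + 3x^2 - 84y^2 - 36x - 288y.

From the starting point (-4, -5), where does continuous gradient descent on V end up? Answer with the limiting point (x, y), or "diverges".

V is separable, so gradient descent decouples: x follows -∂V/∂x, y follows -∂V/∂y.
∂V/∂x = 6(x - 2)(x + 3); at x=-4 this is 36, so x decreases.
∂V/∂y = 12(y - 4)(y + 2)(y + 3); at y=-5 this is -648, so y increases.
The x-coordinate has no critical point in that direction and runs off to infinity.

diverges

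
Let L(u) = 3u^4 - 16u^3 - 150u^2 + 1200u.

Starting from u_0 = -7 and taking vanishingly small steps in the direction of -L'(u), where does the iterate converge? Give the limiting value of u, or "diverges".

-5

L'(u) = 12(u - 5)(u - 4)(u + 5), so L'(-7) = -3168.
Gradient descent moves in the -L' direction, i.e. u is increasing.
The nearest critical point in that direction is u = -5, where L'' = 1080 > 0 (a local minimum). The iterate converges there.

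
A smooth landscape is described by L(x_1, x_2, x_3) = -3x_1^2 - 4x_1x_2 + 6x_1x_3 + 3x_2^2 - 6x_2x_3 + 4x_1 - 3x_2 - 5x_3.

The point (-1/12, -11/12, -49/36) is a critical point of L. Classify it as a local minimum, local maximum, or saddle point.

saddle point

The Hessian is constant: H = [[-6, -4, 6], [-4, 6, -6], [6, -6, 0]].
Leading principal minors: Δ₁ = -6, Δ₂ = -52, Δ₃ = 288.
The minors fit neither the all-positive nor the alternating-sign pattern, so H is indefinite: a saddle point.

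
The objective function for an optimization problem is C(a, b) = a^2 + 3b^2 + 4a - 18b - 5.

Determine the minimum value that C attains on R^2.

C(a,b) separates as P(a) + Q(b) − 5, so its minimum is min P + min Q − 5.
P'(a) = 2a + 4 vanishes at a ∈ {-2}; Q'(b) = 6b - 18 vanishes at b ∈ {3}.
Local minima of P (where P''>0): P(-2)=-4. Local minima of Q: Q(3)=-27.
So the global minimum of C is P(-2) + Q(3) − 5 = -4 − 27 − 5 = -36, attained at (-2, 3).

-36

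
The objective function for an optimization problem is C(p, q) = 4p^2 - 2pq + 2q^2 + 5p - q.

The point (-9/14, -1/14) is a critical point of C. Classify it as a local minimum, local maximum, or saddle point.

The Hessian of C is constant: H = [[8, -2], [-2, 4]].
det(H) = 8·4 − (-2)² = 28.
det(H) > 0 and tr(H) = 12 > 0, so H is positive definite and the point is a local minimum.

local minimum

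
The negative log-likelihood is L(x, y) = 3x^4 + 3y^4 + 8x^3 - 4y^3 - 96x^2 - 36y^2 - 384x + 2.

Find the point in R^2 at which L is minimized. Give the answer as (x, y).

(4, 3)

L(x,y) separates as P(x) + Q(y) + 2, so its minimum is min P + min Q + 2.
P'(x) = 12(x - 4)(x + 2)(x + 4) vanishes at x ∈ {-4, -2, 4}; Q'(y) = 12y(y - 3)(y + 2) vanishes at y ∈ {-2, 0, 3}.
Local minima of P (where P''>0): P(-4)=256, P(4)=-1792. Local minima of Q: Q(-2)=-64, Q(3)=-189.
So the global minimum of L is P(4) + Q(3) + 2 = -1792 − 189 + 2 = -1979, attained at (4, 3).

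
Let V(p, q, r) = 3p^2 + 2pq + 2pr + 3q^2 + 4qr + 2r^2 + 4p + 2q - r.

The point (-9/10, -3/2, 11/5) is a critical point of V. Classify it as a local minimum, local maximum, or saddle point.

local minimum

The Hessian is constant: H = [[6, 2, 2], [2, 6, 4], [2, 4, 4]].
Leading principal minors: Δ₁ = 6, Δ₂ = 32, Δ₃ = 40.
All leading minors are positive, so H is positive definite: a local minimum.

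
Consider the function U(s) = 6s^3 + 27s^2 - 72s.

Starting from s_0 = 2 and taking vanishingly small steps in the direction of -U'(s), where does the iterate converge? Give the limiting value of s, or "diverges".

U'(s) = 18(s - 1)(s + 4), so U'(2) = 108.
Gradient descent moves in the -U' direction, i.e. s is decreasing.
The nearest critical point in that direction is s = 1, where U'' = 90 > 0 (a local minimum). The iterate converges there.

1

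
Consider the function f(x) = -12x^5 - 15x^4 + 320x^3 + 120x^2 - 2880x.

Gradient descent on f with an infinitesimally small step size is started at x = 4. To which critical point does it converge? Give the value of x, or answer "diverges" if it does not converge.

diverges

f'(x) = -60(x - 3)(x - 2)(x + 2)(x + 4), so f'(4) = -5760.
Gradient descent moves in the -f' direction, i.e. x is increasing.
There is no critical point above x=4, and f' keeps the same sign, so the iterate runs off to +∞.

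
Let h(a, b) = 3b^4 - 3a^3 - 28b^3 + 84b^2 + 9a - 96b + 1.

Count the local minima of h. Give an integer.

h separates as a function of a plus a function of b, so ∇h=0 decouples.
∂h/∂a = -9(a - 1)(a + 1) = 0 at a ∈ {-1, 1}; ∂h/∂b = 12(b - 4)(b - 2)(b - 1) = 0 at b ∈ {1, 2, 4}.
The Hessian is diagonal: diag(h_aa, h_bb). Second derivatives: h_aa(-1)=18, h_aa(1)=-18; h_bb(1)=36, h_bb(2)=-24, h_bb(4)=72.
Local minima occur where both diagonal entries positive: (-1, 1), (-1, 4). Count: 2.

2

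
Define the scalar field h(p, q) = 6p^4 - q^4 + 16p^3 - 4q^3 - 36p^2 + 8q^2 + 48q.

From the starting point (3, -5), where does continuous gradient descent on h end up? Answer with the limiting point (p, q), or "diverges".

h is separable, so gradient descent decouples: p follows -∂h/∂p, q follows -∂h/∂q.
∂h/∂p = 24p(p - 1)(p + 3); at p=3 this is 864, so p decreases.
∂h/∂q = -4(q - 2)(q + 2)(q + 3); at q=-5 this is 168, so q decreases.
The q-coordinate has no critical point in that direction and runs off to infinity.

diverges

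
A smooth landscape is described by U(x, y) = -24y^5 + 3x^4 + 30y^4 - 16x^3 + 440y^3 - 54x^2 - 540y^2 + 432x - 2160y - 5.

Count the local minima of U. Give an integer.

4

U separates as a function of x plus a function of y, so ∇U=0 decouples.
∂U/∂x = 12(x - 4)(x - 3)(x + 3) = 0 at x ∈ {-3, 3, 4}; ∂U/∂y = -120(y - 3)(y - 2)(y + 1)(y + 3) = 0 at y ∈ {-3, -1, 2, 3}.
The Hessian is diagonal: diag(U_xx, U_yy). Second derivatives: U_xx(-3)=504, U_xx(3)=-72, U_xx(4)=84; U_yy(-3)=7200, U_yy(-1)=-2880, U_yy(2)=1800, U_yy(3)=-2880.
Local minima occur where both diagonal entries positive: (-3, -3), (-3, 2), (4, -3), (4, 2). Count: 4.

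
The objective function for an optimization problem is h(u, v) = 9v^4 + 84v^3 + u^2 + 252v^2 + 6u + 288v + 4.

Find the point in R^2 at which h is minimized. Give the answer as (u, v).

(-3, -4)

h(u,v) separates as P(u) + Q(v) + 4, so its minimum is min P + min Q + 4.
P'(u) = 2u + 6 vanishes at u ∈ {-3}; Q'(v) = 36(v + 1)(v + 2)(v + 4) vanishes at v ∈ {-4, -2, -1}.
Local minima of P (where P''>0): P(-3)=-9. Local minima of Q: Q(-4)=-192, Q(-1)=-111.
So the global minimum of h is P(-3) + Q(-4) + 4 = -9 − 192 + 4 = -197, attained at (-3, -4).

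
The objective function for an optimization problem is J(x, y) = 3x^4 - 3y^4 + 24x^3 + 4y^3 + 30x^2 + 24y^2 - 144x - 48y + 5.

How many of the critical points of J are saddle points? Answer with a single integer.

5

J separates as a function of x plus a function of y, so ∇J=0 decouples.
∂J/∂x = 12(x - 1)(x + 3)(x + 4) = 0 at x ∈ {-4, -3, 1}; ∂J/∂y = -12(y - 2)(y - 1)(y + 2) = 0 at y ∈ {-2, 1, 2}.
The Hessian is diagonal: diag(J_xx, J_yy). Second derivatives: J_xx(-4)=60, J_xx(-3)=-48, J_xx(1)=240; J_yy(-2)=-144, J_yy(1)=36, J_yy(2)=-48.
Saddle points occur where the two diagonal entries have opposite signs: (-4, -2), (-4, 2), (-3, 1), (1, -2), (1, 2). Count: 5.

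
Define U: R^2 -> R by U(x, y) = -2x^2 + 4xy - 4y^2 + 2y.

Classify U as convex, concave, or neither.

concave

U is quadratic, so its Hessian is the constant matrix H = [[-4, 4], [4, -8]].
det(H) = 16, tr(H) = -12.
det(H) > 0 and tr(H) < 0, so H is negative definite everywhere: concave.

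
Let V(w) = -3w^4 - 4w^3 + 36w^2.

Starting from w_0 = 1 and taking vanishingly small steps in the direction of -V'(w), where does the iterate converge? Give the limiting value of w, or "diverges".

V'(w) = -12w(w - 2)(w + 3), so V'(1) = 48.
Gradient descent moves in the -V' direction, i.e. w is decreasing.
The nearest critical point in that direction is w = 0, where V'' = 72 > 0 (a local minimum). The iterate converges there.

0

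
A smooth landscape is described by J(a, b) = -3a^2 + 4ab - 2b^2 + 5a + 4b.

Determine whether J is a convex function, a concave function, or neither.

J is quadratic, so its Hessian is the constant matrix H = [[-6, 4], [4, -4]].
det(H) = 8, tr(H) = -10.
det(H) > 0 and tr(H) < 0, so H is negative definite everywhere: concave.

concave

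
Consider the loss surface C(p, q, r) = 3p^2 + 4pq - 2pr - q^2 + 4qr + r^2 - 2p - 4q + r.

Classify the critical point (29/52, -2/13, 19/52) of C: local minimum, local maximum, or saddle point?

The Hessian is constant: H = [[6, 4, -2], [4, -2, 4], [-2, 4, 2]].
Leading principal minors: Δ₁ = 6, Δ₂ = -28, Δ₃ = -208.
The minors fit neither the all-positive nor the alternating-sign pattern, so H is indefinite: a saddle point.

saddle point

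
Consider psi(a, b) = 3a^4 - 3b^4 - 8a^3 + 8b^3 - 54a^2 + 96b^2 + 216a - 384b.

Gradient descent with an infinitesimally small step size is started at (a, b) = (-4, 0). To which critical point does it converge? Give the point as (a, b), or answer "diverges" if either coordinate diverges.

(-3, 2)

psi is separable, so gradient descent decouples: a follows -∂psi/∂a, b follows -∂psi/∂b.
∂psi/∂a = 12(a - 3)(a - 2)(a + 3); at a=-4 this is -504, so a increases.
∂psi/∂b = -12(b - 4)(b - 2)(b + 4); at b=0 this is -384, so b increases.
a converges to its nearest critical value -3 (a local min of the a-part); b converges to 2. The iterate converges to (-3, 2).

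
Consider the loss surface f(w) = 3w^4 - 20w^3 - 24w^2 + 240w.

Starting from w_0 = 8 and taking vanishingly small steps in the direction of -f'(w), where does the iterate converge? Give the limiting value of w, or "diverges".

5

f'(w) = 12(w - 5)(w - 2)(w + 2), so f'(8) = 2160.
Gradient descent moves in the -f' direction, i.e. w is decreasing.
The nearest critical point in that direction is w = 5, where f'' = 252 > 0 (a local minimum). The iterate converges there.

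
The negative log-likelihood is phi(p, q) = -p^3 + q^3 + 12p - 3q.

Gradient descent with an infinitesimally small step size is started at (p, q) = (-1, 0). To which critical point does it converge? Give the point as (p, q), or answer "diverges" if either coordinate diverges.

phi is separable, so gradient descent decouples: p follows -∂phi/∂p, q follows -∂phi/∂q.
∂phi/∂p = -3(p - 2)(p + 2); at p=-1 this is 9, so p decreases.
∂phi/∂q = 3(q - 1)(q + 1); at q=0 this is -3, so q increases.
p converges to its nearest critical value -2 (a local min of the p-part); q converges to 1. The iterate converges to (-2, 1).

(-2, 1)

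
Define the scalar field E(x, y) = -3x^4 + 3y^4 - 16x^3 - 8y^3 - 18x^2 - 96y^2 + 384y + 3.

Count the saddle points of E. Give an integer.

E separates as a function of x plus a function of y, so ∇E=0 decouples.
∂E/∂x = -12x(x + 1)(x + 3) = 0 at x ∈ {-3, -1, 0}; ∂E/∂y = 12(y - 4)(y - 2)(y + 4) = 0 at y ∈ {-4, 2, 4}.
The Hessian is diagonal: diag(E_xx, E_yy). Second derivatives: E_xx(-3)=-72, E_xx(-1)=24, E_xx(0)=-36; E_yy(-4)=576, E_yy(2)=-144, E_yy(4)=192.
Saddle points occur where the two diagonal entries have opposite signs: (-3, -4), (-3, 4), (-1, 2), (0, -4), (0, 4). Count: 5.

5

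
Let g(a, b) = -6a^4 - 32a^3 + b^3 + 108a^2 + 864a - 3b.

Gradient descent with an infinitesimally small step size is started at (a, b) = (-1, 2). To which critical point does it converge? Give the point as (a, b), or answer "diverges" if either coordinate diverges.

g is separable, so gradient descent decouples: a follows -∂g/∂a, b follows -∂g/∂b.
∂g/∂a = -24(a - 3)(a + 3)(a + 4); at a=-1 this is 576, so a decreases.
∂g/∂b = 3(b - 1)(b + 1); at b=2 this is 9, so b decreases.
a converges to its nearest critical value -3 (a local min of the a-part); b converges to 1. The iterate converges to (-3, 1).

(-3, 1)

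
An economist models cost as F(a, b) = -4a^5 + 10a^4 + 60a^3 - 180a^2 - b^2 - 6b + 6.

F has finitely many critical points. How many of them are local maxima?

2

F separates as a function of a plus a function of b, so ∇F=0 decouples.
∂F/∂a = -20a(a - 3)(a - 2)(a + 3) = 0 at a ∈ {-3, 0, 2, 3}; ∂F/∂b = -2(b + 3) = 0 at b ∈ {-3}.
The Hessian is diagonal: diag(F_aa, F_bb). Second derivatives: F_aa(-3)=1800, F_aa(0)=-360, F_aa(2)=200, F_aa(3)=-360; F_bb(-3)=-2.
Local maxima occur where both diagonal entries negative: (0, -3), (3, -3). Count: 2.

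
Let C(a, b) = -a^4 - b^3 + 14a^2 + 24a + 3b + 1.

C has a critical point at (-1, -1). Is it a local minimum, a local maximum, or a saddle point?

The mixed partial ∂²C/∂a∂b is 0, so the Hessian at any point is diag(C_aa, C_bb) = diag(4(-3a^2 + 7), -6b).
At (-1, -1): H = diag(16, 6).
Both eigenvalues are positive, so H is positive definite: a local minimum.

local minimum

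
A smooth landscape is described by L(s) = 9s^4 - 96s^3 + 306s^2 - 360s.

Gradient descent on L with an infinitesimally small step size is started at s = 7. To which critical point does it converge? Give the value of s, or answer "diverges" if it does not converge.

L'(s) = 36(s - 5)(s - 2)(s - 1), so L'(7) = 2160.
Gradient descent moves in the -L' direction, i.e. s is decreasing.
The nearest critical point in that direction is s = 5, where L'' = 432 > 0 (a local minimum). The iterate converges there.

5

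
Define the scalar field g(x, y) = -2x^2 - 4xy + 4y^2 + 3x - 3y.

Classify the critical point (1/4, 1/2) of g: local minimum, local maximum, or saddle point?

saddle point

The Hessian of g is constant: H = [[-4, -4], [-4, 8]].
det(H) = (-4)·8 − (-4)² = -48.
Since det(H) < 0, H is indefinite and the critical point is a saddle point.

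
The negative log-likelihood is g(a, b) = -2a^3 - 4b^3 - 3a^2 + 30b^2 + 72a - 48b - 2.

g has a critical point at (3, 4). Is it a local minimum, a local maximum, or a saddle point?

local maximum

The mixed partial ∂²g/∂a∂b is 0, so the Hessian at any point is diag(g_aa, g_bb) = diag(-6(2a + 1), 12(-2b + 5)).
At (3, 4): H = diag(-42, -36).
Both eigenvalues are negative, so H is negative definite: a local maximum.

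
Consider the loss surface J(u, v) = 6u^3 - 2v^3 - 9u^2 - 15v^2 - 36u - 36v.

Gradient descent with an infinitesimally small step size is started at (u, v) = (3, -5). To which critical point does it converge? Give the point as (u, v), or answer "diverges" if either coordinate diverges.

J is separable, so gradient descent decouples: u follows -∂J/∂u, v follows -∂J/∂v.
∂J/∂u = 18(u - 2)(u + 1); at u=3 this is 72, so u decreases.
∂J/∂v = -6(v + 2)(v + 3); at v=-5 this is -36, so v increases.
u converges to its nearest critical value 2 (a local min of the u-part); v converges to -3. The iterate converges to (2, -3).

(2, -3)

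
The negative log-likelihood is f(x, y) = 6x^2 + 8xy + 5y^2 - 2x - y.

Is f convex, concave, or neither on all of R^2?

convex

f is quadratic, so its Hessian is the constant matrix H = [[12, 8], [8, 10]].
det(H) = 56, tr(H) = 22.
det(H) > 0 and tr(H) > 0, so H is positive definite everywhere: convex.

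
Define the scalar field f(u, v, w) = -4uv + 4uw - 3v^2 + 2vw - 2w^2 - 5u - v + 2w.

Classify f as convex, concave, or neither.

neither

f is quadratic, so its Hessian is the constant matrix H = [[0, -4, 4], [-4, -6, 2], [4, 2, -4]].
Leading principal minors: 0, -16, 96.
Neither pattern holds ⇒ H is indefinite ⇒ neither convex nor concave.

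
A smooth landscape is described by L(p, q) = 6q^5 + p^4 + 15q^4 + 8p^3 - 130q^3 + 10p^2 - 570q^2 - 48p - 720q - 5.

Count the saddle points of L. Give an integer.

6

L separates as a function of p plus a function of q, so ∇L=0 decouples.
∂L/∂p = 4(p - 1)(p + 3)(p + 4) = 0 at p ∈ {-4, -3, 1}; ∂L/∂q = 30(q - 4)(q + 1)(q + 2)(q + 3) = 0 at q ∈ {-3, -2, -1, 4}.
The Hessian is diagonal: diag(L_pp, L_qq). Second derivatives: L_pp(-4)=20, L_pp(-3)=-16, L_pp(1)=80; L_qq(-3)=-420, L_qq(-2)=180, L_qq(-1)=-300, L_qq(4)=6300.
Saddle points occur where the two diagonal entries have opposite signs: (-4, -3), (-4, -1), (-3, -2), (-3, 4), (1, -3), (1, -1). Count: 6.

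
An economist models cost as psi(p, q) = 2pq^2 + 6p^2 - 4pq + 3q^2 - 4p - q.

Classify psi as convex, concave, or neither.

The term 2pq^2 is cubic, so the Hessian is not constant.
∂²psi/∂q² = 4p + 6, which takes both signs as p varies (negative for sufficiently negative p). A diagonal entry of the Hessian changing sign means the Hessian is neither positive- nor negative-semidefinite on all of R^2.

neither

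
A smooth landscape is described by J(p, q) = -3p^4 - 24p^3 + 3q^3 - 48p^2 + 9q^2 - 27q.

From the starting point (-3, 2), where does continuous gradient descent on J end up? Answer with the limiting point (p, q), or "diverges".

J is separable, so gradient descent decouples: p follows -∂J/∂p, q follows -∂J/∂q.
∂J/∂p = -12p(p + 2)(p + 4); at p=-3 this is -36, so p increases.
∂J/∂q = 9(q - 1)(q + 3); at q=2 this is 45, so q decreases.
p converges to its nearest critical value -2 (a local min of the p-part); q converges to 1. The iterate converges to (-2, 1).

(-2, 1)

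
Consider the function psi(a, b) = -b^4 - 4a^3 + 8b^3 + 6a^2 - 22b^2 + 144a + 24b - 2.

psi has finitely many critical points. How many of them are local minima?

psi separates as a function of a plus a function of b, so ∇psi=0 decouples.
∂psi/∂a = -12(a - 4)(a + 3) = 0 at a ∈ {-3, 4}; ∂psi/∂b = -4(b - 3)(b - 2)(b - 1) = 0 at b ∈ {1, 2, 3}.
The Hessian is diagonal: diag(psi_aa, psi_bb). Second derivatives: psi_aa(-3)=84, psi_aa(4)=-84; psi_bb(1)=-8, psi_bb(2)=4, psi_bb(3)=-8.
Local minima occur where both diagonal entries positive: (-3, 2). Count: 1.

1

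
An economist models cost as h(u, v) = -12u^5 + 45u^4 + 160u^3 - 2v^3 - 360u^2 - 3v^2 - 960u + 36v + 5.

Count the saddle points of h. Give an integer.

4

h separates as a function of u plus a function of v, so ∇h=0 decouples.
∂h/∂u = -60(u - 4)(u - 2)(u + 1)(u + 2) = 0 at u ∈ {-2, -1, 2, 4}; ∂h/∂v = -6(v - 2)(v + 3) = 0 at v ∈ {-3, 2}.
The Hessian is diagonal: diag(h_uu, h_vv). Second derivatives: h_uu(-2)=1440, h_uu(-1)=-900, h_uu(2)=1440, h_uu(4)=-3600; h_vv(-3)=30, h_vv(2)=-30.
Saddle points occur where the two diagonal entries have opposite signs: (-2, 2), (-1, -3), (2, 2), (4, -3). Count: 4.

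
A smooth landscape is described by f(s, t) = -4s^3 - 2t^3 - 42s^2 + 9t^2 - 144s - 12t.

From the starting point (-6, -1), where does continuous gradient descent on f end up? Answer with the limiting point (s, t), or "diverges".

f is separable, so gradient descent decouples: s follows -∂f/∂s, t follows -∂f/∂t.
∂f/∂s = -12(s + 3)(s + 4); at s=-6 this is -72, so s increases.
∂f/∂t = -6(t - 2)(t - 1); at t=-1 this is -36, so t increases.
s converges to its nearest critical value -4 (a local min of the s-part); t converges to 1. The iterate converges to (-4, 1).

(-4, 1)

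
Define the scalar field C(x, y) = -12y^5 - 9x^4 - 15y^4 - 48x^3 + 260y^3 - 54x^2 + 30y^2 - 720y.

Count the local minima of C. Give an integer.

2

C separates as a function of x plus a function of y, so ∇C=0 decouples.
∂C/∂x = -36x(x + 1)(x + 3) = 0 at x ∈ {-3, -1, 0}; ∂C/∂y = -60(y - 3)(y - 1)(y + 1)(y + 4) = 0 at y ∈ {-4, -1, 1, 3}.
The Hessian is diagonal: diag(C_xx, C_yy). Second derivatives: C_xx(-3)=-216, C_xx(-1)=72, C_xx(0)=-108; C_yy(-4)=6300, C_yy(-1)=-1440, C_yy(1)=1200, C_yy(3)=-3360.
Local minima occur where both diagonal entries positive: (-1, -4), (-1, 1). Count: 2.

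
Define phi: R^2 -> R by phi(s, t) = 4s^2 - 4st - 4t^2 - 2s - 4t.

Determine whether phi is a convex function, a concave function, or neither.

neither

phi is quadratic, so its Hessian is the constant matrix H = [[8, -4], [-4, -8]].
det(H) = -80, tr(H) = 0.
det(H) < 0, so H is indefinite: neither convex nor concave.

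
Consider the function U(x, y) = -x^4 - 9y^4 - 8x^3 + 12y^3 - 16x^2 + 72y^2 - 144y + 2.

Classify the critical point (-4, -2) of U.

The mixed partial ∂²U/∂x∂y is 0, so the Hessian at any point is diag(U_xx, U_yy) = diag(-4(3x^2 + 12x + 8), 36(-3y^2 + 2y + 4)).
At (-4, -2): H = diag(-32, -432).
Both eigenvalues are negative, so H is negative definite: a local maximum.

local maximum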